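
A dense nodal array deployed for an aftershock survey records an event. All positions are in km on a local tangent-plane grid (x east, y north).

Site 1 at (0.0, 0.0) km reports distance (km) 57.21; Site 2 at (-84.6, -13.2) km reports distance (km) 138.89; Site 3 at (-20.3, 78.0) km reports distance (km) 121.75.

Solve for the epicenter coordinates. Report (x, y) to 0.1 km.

(54.2, -18.3)

Circle about each station: x² + y² = 57.21²; (x + 84.6)² + (y + 13.2)² = 138.89²; (x + 20.3)² + (y − 78.0)² = 121.75².
Subtracting the Site 1 equation from the Site 2 and Site 3 equations removes the quadratic terms:
-169.2 x − 26.4 y = -8686.05
-40.6 x + 156.0 y = -5053.99
Solving the 2×2 system: x ≈ 54.2, y ≈ -18.3 km.
Check against Site 1 (with the unrounded x, y): √(x²+y²) = 57.19 ≈ 57.21 km. ✓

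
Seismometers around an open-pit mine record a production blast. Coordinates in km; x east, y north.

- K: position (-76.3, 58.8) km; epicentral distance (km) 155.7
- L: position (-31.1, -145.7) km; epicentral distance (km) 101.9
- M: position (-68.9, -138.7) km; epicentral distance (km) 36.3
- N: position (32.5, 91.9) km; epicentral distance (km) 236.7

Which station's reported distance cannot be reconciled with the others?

Solve using three stations at a time. Using K, L, N (subtract circle equations pairwise → linear system) gives (x, y) ≈ (-117.2, -91.4).
Distances from that point to each station vs reported:
  K: calculated 155.7 vs reported 155.7 → residual 0.0 km
  L: calculated 101.8 vs reported 101.9 → residual 0.1 km
  M: calculated 67.6 vs reported 36.3 → residual 31.3 km
  N: calculated 236.7 vs reported 236.7 → residual 0.0 km
K, L, N are mutually consistent (residuals ≈ 0); M is off by 31.3 km.

M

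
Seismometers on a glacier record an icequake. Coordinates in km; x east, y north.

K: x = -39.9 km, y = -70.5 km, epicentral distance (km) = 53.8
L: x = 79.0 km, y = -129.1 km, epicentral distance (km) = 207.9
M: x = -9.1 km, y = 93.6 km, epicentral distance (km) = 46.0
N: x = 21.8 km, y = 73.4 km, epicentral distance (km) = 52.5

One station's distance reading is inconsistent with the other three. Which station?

Solve using three stations at a time. Using L, M, N (subtract circle equations pairwise → linear system) gives (x, y) ≈ (-25.5, 50.6).
Distances from that point to each station vs reported:
  K: calculated 122.0 vs reported 53.8 → residual 68.2 km
  L: calculated 207.9 vs reported 207.9 → residual 0.0 km
  M: calculated 46.0 vs reported 46.0 → residual 0.0 km
  N: calculated 52.5 vs reported 52.5 → residual 0.0 km
L, M, N are mutually consistent (residuals ≈ 0); K is off by 68.2 km.

K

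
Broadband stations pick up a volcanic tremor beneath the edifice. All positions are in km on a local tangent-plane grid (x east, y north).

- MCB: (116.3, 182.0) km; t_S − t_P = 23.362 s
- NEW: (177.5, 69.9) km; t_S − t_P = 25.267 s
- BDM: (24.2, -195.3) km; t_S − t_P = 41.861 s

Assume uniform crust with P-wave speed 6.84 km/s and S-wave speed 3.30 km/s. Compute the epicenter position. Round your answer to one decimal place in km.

(16.4, 71.5)

Distance from S−P lag: d = Δt · v_P v_S / (v_P − v_S) = Δt · (6.84·3.30)/(6.84−3.30) ≈ 6.3763·Δt.
So d_MCB = 148.96, d_NEW = 161.11, d_BDM = 266.92 km.
Circle about each station: (x − 116.3)² + (y − 182.0)² = 148.96²; (x − 177.5)² + (y − 69.9)² = 161.11²; (x − 24.2)² + (y + 195.3)² = 266.92².
Subtracting the MCB equation from the NEW and BDM equations removes the quadratic terms:
122.4 x − 224.2 y = -14024.78
-184.2 x − 754.6 y = -56979.16
Solving the 2×2 system: x ≈ 16.4, y ≈ 71.5 km.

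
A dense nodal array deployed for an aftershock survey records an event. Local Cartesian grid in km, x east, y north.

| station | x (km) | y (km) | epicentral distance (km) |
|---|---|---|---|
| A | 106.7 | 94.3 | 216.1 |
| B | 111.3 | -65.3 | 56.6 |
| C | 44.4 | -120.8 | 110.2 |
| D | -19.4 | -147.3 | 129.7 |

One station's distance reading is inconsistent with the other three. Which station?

Solve using three stations at a time. Using A, B, D (subtract circle equations pairwise → linear system) gives (x, y) ≈ (107.8, -121.8).
Distances from that point to each station vs reported:
  A: calculated 216.1 vs reported 216.1 → residual 0.0 km
  B: calculated 56.6 vs reported 56.6 → residual 0.0 km
  C: calculated 63.4 vs reported 110.2 → residual 46.8 km
  D: calculated 129.7 vs reported 129.7 → residual 0.0 km
A, B, D are mutually consistent (residuals ≈ 0); C is off by 46.8 km.

C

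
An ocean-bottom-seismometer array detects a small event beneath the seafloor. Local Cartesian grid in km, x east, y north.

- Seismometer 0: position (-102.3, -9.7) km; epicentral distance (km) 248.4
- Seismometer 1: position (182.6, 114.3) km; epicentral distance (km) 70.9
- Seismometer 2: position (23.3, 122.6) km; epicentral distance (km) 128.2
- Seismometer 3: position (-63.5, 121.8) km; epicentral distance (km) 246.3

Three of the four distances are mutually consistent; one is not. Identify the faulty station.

Solve using three stations at a time. Using Seismometer 0, Seismometer 1, Seismometer 2 (subtract circle equations pairwise → linear system) gives (x, y) ≈ (135.8, 61.1).
Distances from that point to each station vs reported:
  Seismometer 0: calculated 248.4 vs reported 248.4 → residual 0.0 km
  Seismometer 1: calculated 70.8 vs reported 70.9 → residual 0.1 km
  Seismometer 2: calculated 128.2 vs reported 128.2 → residual 0.0 km
  Seismometer 3: calculated 208.3 vs reported 246.3 → residual 38.0 km
Seismometer 0, Seismometer 1, Seismometer 2 are mutually consistent (residuals ≈ 0); Seismometer 3 is off by 38.0 km.

Seismometer 3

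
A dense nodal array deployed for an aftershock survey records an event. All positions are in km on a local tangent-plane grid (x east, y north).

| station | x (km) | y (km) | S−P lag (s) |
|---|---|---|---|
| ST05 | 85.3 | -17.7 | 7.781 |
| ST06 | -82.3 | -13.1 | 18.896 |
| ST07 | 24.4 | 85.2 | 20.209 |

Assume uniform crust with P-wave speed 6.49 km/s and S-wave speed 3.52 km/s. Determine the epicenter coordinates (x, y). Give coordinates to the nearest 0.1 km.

52.4 km east, -67.7 km north

Distance from S−P lag: d = Δt · v_P v_S / (v_P − v_S) = Δt · (6.49·3.52)/(6.49−3.52) ≈ 7.6919·Δt.
So d_ST05 = 59.85, d_ST06 = 145.35, d_ST07 = 155.44 km.
Circle about each station: (x − 85.3)² + (y + 17.7)² = 59.85²; (x + 82.3)² + (y + 13.1)² = 145.35²; (x − 24.4)² + (y − 85.2)² = 155.44².
Subtracting the ST05 equation from the ST06 and ST07 equations removes the quadratic terms:
-335.2 x + 9.2 y = -18189.08
-121.8 x + 205.8 y = -20314.55
Solving the 2×2 system: x ≈ 52.4, y ≈ -67.7 km.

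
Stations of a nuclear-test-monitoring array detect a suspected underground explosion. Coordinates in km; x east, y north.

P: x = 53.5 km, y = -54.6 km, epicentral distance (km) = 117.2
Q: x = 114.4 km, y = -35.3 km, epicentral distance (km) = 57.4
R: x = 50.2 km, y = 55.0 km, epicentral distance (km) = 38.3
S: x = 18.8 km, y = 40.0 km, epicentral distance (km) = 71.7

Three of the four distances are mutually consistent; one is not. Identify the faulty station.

Solve using three stations at a time. Using P, R, S (subtract circle equations pairwise → linear system) gives (x, y) ≈ (88.3, 57.3).
Distances from that point to each station vs reported:
  P: calculated 117.2 vs reported 117.2 → residual 0.0 km
  Q: calculated 96.2 vs reported 57.4 → residual 38.8 km
  R: calculated 38.2 vs reported 38.3 → residual 0.1 km
  S: calculated 71.6 vs reported 71.7 → residual 0.1 km
P, R, S are mutually consistent (residuals ≈ 0); Q is off by 38.8 km.

Q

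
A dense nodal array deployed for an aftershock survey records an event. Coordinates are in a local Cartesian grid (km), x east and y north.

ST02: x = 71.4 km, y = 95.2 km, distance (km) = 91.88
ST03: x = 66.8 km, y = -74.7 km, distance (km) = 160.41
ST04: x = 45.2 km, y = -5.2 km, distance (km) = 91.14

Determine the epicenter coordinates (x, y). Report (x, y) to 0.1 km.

Circle about each station: (x − 71.4)² + (y − 95.2)² = 91.88²; (x − 66.8)² + (y + 74.7)² = 160.41²; (x − 45.2)² + (y + 5.2)² = 91.14².
Subtracting the ST02 equation from the ST03 and ST04 equations removes the quadratic terms:
-9.2 x − 339.8 y = -21408.10
-52.4 x − 200.8 y = -11955.49
Solving the 2×2 system: x ≈ -14.8, y ≈ 63.4 km.
Check against ST02 (with the unrounded x, y): √((x − 71.4)²+(y − 95.2)²) = 91.88 ≈ 91.88 km. ✓

x ≈ -14.8 km, y ≈ 63.4 km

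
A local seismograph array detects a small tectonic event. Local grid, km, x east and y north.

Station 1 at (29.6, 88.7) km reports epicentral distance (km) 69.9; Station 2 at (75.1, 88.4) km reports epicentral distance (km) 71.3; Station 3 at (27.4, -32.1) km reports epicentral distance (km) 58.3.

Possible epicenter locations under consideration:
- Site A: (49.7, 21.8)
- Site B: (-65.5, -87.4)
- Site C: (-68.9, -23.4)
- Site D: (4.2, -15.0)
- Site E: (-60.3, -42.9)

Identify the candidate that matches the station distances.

Site A

For each candidate, compare |candidate − station| to the reported distance:
Site A: residuals Station 1 0.0, Station 2 0.0, Station 3 0.0 → max 0.0 km
Site B: residuals Station 1 130.2, Station 2 153.8, Station 3 49.8 → max 153.8 km
Site C: residuals Station 1 79.3, Station 2 111.0, Station 3 38.4 → max 111.0 km
Site D: residuals Station 1 36.9, Station 2 54.1, Station 3 29.5 → max 54.1 km
Site E: residuals Station 1 89.5, Station 2 117.3, Station 3 30.1 → max 117.3 km
Only Site A has all residuals ≈ 0.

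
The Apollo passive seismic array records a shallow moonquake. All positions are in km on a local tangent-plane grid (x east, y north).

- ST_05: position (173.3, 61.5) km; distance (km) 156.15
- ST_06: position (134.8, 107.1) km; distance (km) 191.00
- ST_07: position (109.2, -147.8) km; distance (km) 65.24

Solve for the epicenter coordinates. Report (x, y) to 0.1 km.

Circle about each station: (x − 173.3)² + (y − 61.5)² = 156.15²; (x − 134.8)² + (y − 107.1)² = 191.00²; (x − 109.2)² + (y + 147.8)² = 65.24².
Subtracting the ST_05 equation from the ST_06 and ST_07 equations removes the quadratic terms:
-77.0 x + 91.2 y = -16271.87
-128.2 x − 418.6 y = 20080.90
Solving the 2×2 system: x ≈ 113.4, y ≈ -82.7 km.
Check against ST_05 (with the unrounded x, y): √((x − 173.3)²+(y − 61.5)²) = 156.15 ≈ 156.15 km. ✓

113.4 km east, -82.7 km north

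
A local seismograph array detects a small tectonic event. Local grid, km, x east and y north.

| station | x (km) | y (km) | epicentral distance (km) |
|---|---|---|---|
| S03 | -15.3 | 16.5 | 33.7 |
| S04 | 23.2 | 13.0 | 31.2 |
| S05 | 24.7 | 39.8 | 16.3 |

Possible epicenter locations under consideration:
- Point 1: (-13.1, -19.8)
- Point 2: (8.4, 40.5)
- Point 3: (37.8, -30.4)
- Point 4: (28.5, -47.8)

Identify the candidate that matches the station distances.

For each candidate, compare |candidate − station| to the reported distance:
Point 1: residuals S03 2.7, S04 17.7, S05 54.3 → max 54.3 km
Point 2: residuals S03 0.0, S04 0.0, S05 0.0 → max 0.0 km
Point 3: residuals S03 37.1, S04 14.6, S05 55.1 → max 55.1 km
Point 4: residuals S03 44.1, S04 29.8, S05 71.4 → max 71.4 km
Only Point 2 has all residuals ≈ 0.

Point 2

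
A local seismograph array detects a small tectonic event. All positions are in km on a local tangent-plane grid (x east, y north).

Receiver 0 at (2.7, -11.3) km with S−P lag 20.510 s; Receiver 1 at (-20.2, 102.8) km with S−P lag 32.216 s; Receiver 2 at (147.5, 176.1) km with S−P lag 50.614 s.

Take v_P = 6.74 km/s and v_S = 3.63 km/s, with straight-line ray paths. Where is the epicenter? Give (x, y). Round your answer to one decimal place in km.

(-95.8, -139.1)

Distance from S−P lag: d = Δt · v_P v_S / (v_P − v_S) = Δt · (6.74·3.63)/(6.74−3.63) ≈ 7.8669·Δt.
So d_Receiver 0 = 161.35, d_Receiver 1 = 253.44, d_Receiver 2 = 398.18 km.
Circle about each station: (x − 2.7)² + (y + 11.3)² = 161.35²; (x + 20.2)² + (y − 102.8)² = 253.44²; (x − 147.5)² + (y − 176.1)² = 398.18².
Subtracting pairs of circle equations eliminates x²+y² and gives linear equations (the radical axes):
-45.8 x + 228.2 y = -27357.11
289.6 x + 374.8 y = -79881.01
Solving the 2×2 system: x ≈ -95.8, y ≈ -139.1 km.
Check against Receiver 0 (with the unrounded x, y): √((x − 2.7)²+(y + 11.3)²) = 161.36 ≈ 161.35 km. ✓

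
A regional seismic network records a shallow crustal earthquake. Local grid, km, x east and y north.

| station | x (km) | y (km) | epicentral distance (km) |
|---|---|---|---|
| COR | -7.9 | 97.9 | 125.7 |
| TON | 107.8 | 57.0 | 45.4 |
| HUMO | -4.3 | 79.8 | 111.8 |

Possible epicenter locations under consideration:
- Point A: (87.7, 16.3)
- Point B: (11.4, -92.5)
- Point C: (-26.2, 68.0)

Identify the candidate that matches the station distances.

For each candidate, compare |candidate − station| to the reported distance:
Point A: residuals COR 0.0, TON 0.0, HUMO 0.0 → max 0.0 km
Point B: residuals COR 65.7, TON 132.5, HUMO 61.2 → max 132.5 km
Point C: residuals COR 90.6, TON 89.1, HUMO 86.9 → max 90.6 km
Only Point A has all residuals ≈ 0.

Point A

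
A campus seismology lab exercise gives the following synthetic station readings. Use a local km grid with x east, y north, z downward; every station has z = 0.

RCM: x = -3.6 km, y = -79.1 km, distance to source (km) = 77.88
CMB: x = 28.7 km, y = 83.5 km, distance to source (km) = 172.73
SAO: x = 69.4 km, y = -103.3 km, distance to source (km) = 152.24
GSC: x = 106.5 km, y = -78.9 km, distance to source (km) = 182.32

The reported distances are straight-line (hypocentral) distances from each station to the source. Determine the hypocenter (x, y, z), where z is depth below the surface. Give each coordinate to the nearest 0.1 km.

(-72.0, -54.1, 27.6)

Each station gives a sphere (x−x_i)² + (y−y_i)² + z² = d_i² (stations at z=0).
Subtracting the RCM sphere from CMB and SAO: z² cancels, leaving linear equations in x and y:
64.6 x + 325.2 y = -22244.19
146.0 x − 48.4 y = -7894.24
Solving: x ≈ -72.004, y ≈ -54.098 km (keep extra digits for the depth step; rounded: -72.0, -54.1).
Then from the RCM sphere: z² = 77.88² − (x + 3.6)² − (y + 79.1)² with x = -72.004, y = -54.098, so z ≈ 27.588 ≈ 27.6 km.
Check against GSC (with the unrounded solution): distance 182.32 ≈ 182.32 km. ✓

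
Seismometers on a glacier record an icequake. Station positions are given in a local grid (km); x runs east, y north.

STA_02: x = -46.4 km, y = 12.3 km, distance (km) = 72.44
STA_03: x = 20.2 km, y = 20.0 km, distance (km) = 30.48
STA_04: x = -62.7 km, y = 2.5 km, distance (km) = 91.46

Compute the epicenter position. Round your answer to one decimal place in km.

(15.4, 50.1)

Circle about each station: (x + 46.4)² + (y − 12.3)² = 72.44²; (x − 20.2)² + (y − 20.0)² = 30.48²; (x + 62.7)² + (y − 2.5)² = 91.46².
Subtracting the STA_02 equation from the STA_03 and STA_04 equations removes the quadratic terms:
133.2 x + 15.4 y = 2822.31
-32.6 x − 19.6 y = -1484.09
Solving the 2×2 system: x ≈ 15.4, y ≈ 50.1 km.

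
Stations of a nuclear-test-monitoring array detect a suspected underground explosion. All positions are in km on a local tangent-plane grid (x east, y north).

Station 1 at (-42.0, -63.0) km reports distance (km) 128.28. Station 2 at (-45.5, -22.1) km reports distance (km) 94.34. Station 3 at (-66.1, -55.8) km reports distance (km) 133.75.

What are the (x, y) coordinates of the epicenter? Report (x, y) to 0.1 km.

Circle about each station: (x + 42.0)² + (y + 63.0)² = 128.28²; (x + 45.5)² + (y + 22.1)² = 94.34²; (x + 66.1)² + (y + 55.8)² = 133.75².
Subtracting the Station 1 equation from the Station 2 and Station 3 equations removes the quadratic terms:
-7.0 x + 81.8 y = 4381.38
-48.2 x + 14.4 y = 316.55
Solving the 2×2 system: x ≈ 9.7, y ≈ 54.4 km.

9.7 km east, 54.4 km north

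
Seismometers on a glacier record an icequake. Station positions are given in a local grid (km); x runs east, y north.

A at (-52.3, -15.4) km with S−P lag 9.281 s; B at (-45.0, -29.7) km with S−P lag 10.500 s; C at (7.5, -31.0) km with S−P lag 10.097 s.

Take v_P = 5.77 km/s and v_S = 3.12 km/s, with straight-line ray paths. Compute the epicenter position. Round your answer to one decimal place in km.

-13.5 km east, 34.3 km north

Distance from S−P lag: d = Δt · v_P v_S / (v_P − v_S) = Δt · (5.77·3.12)/(5.77−3.12) ≈ 6.7934·Δt.
So d_A = 63.05, d_B = 71.33, d_C = 68.59 km.
Circle about each station: (x + 52.3)² + (y + 15.4)² = 63.05²; (x + 45.0)² + (y + 29.7)² = 71.33²; (x − 7.5)² + (y + 31.0)² = 68.59².
Subtracting the A equation from the B and C equations removes the quadratic terms:
14.6 x − 28.6 y = -1178.03
119.6 x − 31.2 y = -2684.49
Solving the 2×2 system: x ≈ -13.5, y ≈ 34.3 km.
Check against A (with the unrounded x, y): √((x + 52.3)²+(y + 15.4)²) = 63.05 ≈ 63.05 km. ✓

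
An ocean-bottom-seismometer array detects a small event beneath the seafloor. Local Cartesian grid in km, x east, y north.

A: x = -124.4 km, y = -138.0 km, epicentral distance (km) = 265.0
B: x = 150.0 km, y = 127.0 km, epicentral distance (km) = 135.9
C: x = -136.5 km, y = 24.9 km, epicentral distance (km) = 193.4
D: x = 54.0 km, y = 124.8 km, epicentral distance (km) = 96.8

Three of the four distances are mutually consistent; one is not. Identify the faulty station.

A

Solve using three stations at a time. Using B, C, D (subtract circle equations pairwise → linear system) gives (x, y) ≈ (56.9, 28.1).
Distances from that point to each station vs reported:
  A: calculated 245.8 vs reported 265.0 → residual 19.2 km
  B: calculated 135.9 vs reported 135.9 → residual 0.0 km
  C: calculated 193.4 vs reported 193.4 → residual 0.0 km
  D: calculated 96.8 vs reported 96.8 → residual 0.0 km
B, C, D are mutually consistent (residuals ≈ 0); A is off by 19.2 km.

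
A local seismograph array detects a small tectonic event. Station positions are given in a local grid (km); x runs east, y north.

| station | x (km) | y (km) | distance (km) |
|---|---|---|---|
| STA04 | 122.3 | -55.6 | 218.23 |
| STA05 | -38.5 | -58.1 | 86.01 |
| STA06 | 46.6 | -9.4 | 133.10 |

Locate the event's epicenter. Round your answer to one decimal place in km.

Circle about each station: (x − 122.3)² + (y + 55.6)² = 218.23²; (x + 38.5)² + (y + 58.1)² = 86.01²; (x − 46.6)² + (y + 9.4)² = 133.10².
Subtracting the STA04 equation from the STA05 and STA06 equations removes the quadratic terms:
-321.6 x − 5.0 y = 27035.82
-151.4 x + 92.4 y = 14119.99
Solving the 2×2 system: x ≈ -84.3, y ≈ 14.7 km.

-84.3 km east, 14.7 km north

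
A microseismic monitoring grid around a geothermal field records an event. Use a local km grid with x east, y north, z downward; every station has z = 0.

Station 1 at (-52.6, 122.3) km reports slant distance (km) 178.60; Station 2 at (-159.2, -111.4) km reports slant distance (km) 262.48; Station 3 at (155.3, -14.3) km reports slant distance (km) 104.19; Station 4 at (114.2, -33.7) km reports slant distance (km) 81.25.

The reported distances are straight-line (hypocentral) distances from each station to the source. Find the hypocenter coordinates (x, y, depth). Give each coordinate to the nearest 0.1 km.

(69.5, 4.6, 56.0)

Each station gives a sphere (x−x_i)² + (y−y_i)² + z² = d_i² (stations at z=0).
Subtracting the Station 1 sphere from Station 2 and Station 3: z² cancels, leaving linear equations in x and y:
-213.2 x − 467.4 y = -16967.24
415.8 x − 273.2 y = 27640.93
Solving: x ≈ 69.499, y ≈ 4.600 km (keep extra digits for the depth step; rounded: 69.5, 4.6).
Then from the Station 1 sphere: z² = 178.60² − (x + 52.6)² − (y − 122.3)² with x = 69.499, y = 4.600, so z ≈ 56.005 ≈ 56.0 km.
Check against Station 4 (with the unrounded solution): distance 81.25 ≈ 81.25 km. ✓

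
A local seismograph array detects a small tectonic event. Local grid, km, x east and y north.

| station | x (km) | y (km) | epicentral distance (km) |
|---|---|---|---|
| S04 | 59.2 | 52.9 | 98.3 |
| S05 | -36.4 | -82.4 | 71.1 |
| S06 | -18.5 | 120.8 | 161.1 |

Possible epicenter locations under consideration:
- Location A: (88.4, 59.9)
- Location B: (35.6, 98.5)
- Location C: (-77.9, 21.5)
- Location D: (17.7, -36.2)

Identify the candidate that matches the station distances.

Location D

For each candidate, compare |candidate − station| to the reported distance:
Location A: residuals S04 68.3, S05 118.2, S06 38.1 → max 118.2 km
Location B: residuals S04 47.0, S05 123.6, S06 102.6 → max 123.6 km
Location C: residuals S04 42.3, S05 40.8, S06 45.4 → max 45.4 km
Location D: residuals S04 0.0, S05 0.0, S06 0.0 → max 0.0 km
Only Location D has all residuals ≈ 0.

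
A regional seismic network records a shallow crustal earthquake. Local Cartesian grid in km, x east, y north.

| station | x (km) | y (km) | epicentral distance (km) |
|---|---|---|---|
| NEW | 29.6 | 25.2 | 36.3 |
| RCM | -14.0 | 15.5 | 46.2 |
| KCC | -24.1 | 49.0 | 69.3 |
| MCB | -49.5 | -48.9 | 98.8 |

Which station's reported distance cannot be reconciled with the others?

NEW

Solve using three stations at a time. Using RCM, KCC, MCB (subtract circle equations pairwise → linear system) gives (x, y) ≈ (31.5, 7.7).
Distances from that point to each station vs reported:
  NEW: calculated 17.6 vs reported 36.3 → residual 18.7 km
  RCM: calculated 46.1 vs reported 46.2 → residual 0.1 km
  KCC: calculated 69.3 vs reported 69.3 → residual 0.0 km
  MCB: calculated 98.8 vs reported 98.8 → residual 0.0 km
RCM, KCC, MCB are mutually consistent (residuals ≈ 0); NEW is off by 18.7 km.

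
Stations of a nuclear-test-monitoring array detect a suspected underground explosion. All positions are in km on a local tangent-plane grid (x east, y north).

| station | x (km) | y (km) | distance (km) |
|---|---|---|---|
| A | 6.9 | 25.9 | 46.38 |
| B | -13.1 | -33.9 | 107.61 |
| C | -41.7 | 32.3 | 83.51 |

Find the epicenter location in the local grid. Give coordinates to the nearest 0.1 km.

Circle about each station: (x − 6.9)² + (y − 25.9)² = 46.38²; (x + 13.1)² + (y + 33.9)² = 107.61²; (x + 41.7)² + (y − 32.3)² = 83.51².
Subtracting pairs of circle equations eliminates x²+y² and gives linear equations (the radical axes):
-40.0 x − 119.6 y = -8826.41
-97.2 x + 12.8 y = -2759.06
Solving the 2×2 system: x ≈ 36.5, y ≈ 61.6 km.
Check against A (with the unrounded x, y): √((x − 6.9)²+(y − 25.9)²) = 46.37 ≈ 46.38 km. ✓

x ≈ 36.5 km, y ≈ 61.6 km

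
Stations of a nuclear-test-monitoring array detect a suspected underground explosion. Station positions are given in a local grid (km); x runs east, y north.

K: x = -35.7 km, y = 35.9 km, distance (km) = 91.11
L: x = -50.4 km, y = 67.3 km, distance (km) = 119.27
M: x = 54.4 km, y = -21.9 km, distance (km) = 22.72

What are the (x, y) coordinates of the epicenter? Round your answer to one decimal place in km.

(48.0, -0.1)

Circle about each station: (x + 35.7)² + (y − 35.9)² = 91.11²; (x + 50.4)² + (y − 67.3)² = 119.27²; (x − 54.4)² + (y + 21.9)² = 22.72².
Subtracting pairs of circle equations eliminates x²+y² and gives linear equations (the radical axes):
-29.4 x + 62.8 y = -1418.15
180.2 x − 115.6 y = 8660.50
Solving the 2×2 system: x ≈ 48.0, y ≈ -0.1 km.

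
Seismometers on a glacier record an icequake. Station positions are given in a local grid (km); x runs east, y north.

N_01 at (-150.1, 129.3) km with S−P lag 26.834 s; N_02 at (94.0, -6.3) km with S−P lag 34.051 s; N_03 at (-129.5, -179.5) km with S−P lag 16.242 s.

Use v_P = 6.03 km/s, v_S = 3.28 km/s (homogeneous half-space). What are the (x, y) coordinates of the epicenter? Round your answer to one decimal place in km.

(-144.1, -63.6)

Distance from S−P lag: d = Δt · v_P v_S / (v_P − v_S) = Δt · (6.03·3.28)/(6.03−3.28) ≈ 7.1921·Δt.
So d_N_01 = 192.99, d_N_02 = 244.90, d_N_03 = 116.81 km.
Circle about each station: (x + 150.1)² + (y − 129.3)² = 192.99²; (x − 94.0)² + (y + 6.3)² = 244.90²; (x + 129.5)² + (y + 179.5)² = 116.81².
Subtracting pairs of circle equations eliminates x²+y² and gives linear equations (the radical axes):
488.2 x − 271.2 y = -53103.68
41.2 x − 617.6 y = 33342.56
Solving the 2×2 system: x ≈ -144.1, y ≈ -63.6 km.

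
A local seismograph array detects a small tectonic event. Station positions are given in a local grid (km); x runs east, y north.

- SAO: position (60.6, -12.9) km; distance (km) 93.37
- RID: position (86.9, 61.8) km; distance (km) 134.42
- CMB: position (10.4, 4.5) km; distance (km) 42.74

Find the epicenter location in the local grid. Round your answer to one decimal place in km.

Circle about each station: (x − 60.6)² + (y + 12.9)² = 93.37²; (x − 86.9)² + (y − 61.8)² = 134.42²; (x − 10.4)² + (y − 4.5)² = 42.74².
Subtracting the SAO equation from the RID and CMB equations removes the quadratic terms:
52.6 x + 149.4 y = -1818.70
-100.4 x + 34.8 y = 3180.89
Solving the 2×2 system: x ≈ -32.0, y ≈ -0.9 km.

(-32.0, -0.9)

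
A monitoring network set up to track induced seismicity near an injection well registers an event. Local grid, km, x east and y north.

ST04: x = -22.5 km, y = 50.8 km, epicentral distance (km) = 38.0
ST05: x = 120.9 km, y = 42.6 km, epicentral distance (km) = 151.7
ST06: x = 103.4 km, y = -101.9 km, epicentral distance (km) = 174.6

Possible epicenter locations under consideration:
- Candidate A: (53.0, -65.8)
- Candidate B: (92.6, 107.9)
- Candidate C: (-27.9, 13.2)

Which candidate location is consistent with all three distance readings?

Candidate C

For each candidate, compare |candidate − station| to the reported distance:
Candidate A: residuals ST04 100.9, ST05 23.8, ST06 112.6 → max 112.6 km
Candidate B: residuals ST04 90.5, ST05 80.5, ST06 35.5 → max 90.5 km
Candidate C: residuals ST04 0.0, ST05 0.0, ST06 0.0 → max 0.0 km
Only Candidate C has all residuals ≈ 0.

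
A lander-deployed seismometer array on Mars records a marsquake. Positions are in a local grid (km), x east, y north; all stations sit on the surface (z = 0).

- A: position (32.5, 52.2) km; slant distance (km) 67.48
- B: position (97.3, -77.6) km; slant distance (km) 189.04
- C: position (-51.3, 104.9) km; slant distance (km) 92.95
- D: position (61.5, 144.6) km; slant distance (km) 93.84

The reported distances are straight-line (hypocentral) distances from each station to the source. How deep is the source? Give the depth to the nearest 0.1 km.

depth ≈ 57.7 km

Each station gives a sphere (x−x_i)² + (y−y_i)² + z² = d_i² (stations at z=0).
Subtracting the A sphere from B and C: z² cancels, leaving linear equations in x and y:
129.6 x − 259.6 y = -19474.61
-167.6 x + 105.4 y = 5768.46
Solving: x ≈ 18.598, y ≈ 84.302 km (keep extra digits for the depth step; rounded: 18.6, 84.3).
Then from the A sphere: z² = 67.48² − (x − 32.5)² − (y − 52.2)² with x = 18.598, y = 84.302, so z ≈ 57.704 ≈ 57.7 km.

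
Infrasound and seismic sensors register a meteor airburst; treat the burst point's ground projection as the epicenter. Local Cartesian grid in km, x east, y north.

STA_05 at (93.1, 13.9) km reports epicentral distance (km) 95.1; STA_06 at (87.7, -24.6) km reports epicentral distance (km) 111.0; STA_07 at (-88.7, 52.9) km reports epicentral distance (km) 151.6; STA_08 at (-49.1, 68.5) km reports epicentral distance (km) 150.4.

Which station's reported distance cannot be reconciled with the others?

STA_05

Solve using three stations at a time. Using STA_06, STA_07, STA_08 (subtract circle equations pairwise → linear system) gives (x, y) ≈ (-10.2, -76.7).
Distances from that point to each station vs reported:
  STA_05: calculated 137.4 vs reported 95.1 → residual 42.3 km
  STA_06: calculated 110.9 vs reported 111.0 → residual 0.1 km
  STA_07: calculated 151.5 vs reported 151.6 → residual 0.1 km
  STA_08: calculated 150.3 vs reported 150.4 → residual 0.1 km
STA_06, STA_07, STA_08 are mutually consistent (residuals ≈ 0); STA_05 is off by 42.3 km.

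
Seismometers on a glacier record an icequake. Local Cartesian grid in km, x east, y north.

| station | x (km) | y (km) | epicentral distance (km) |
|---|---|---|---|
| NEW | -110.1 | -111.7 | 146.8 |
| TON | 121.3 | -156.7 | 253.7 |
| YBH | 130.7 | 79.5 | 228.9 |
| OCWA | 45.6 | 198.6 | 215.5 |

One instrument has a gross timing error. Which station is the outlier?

TON

Solve using three stations at a time. Using NEW, YBH, OCWA (subtract circle equations pairwise → linear system) gives (x, y) ≈ (-93.6, 34.2).
Distances from that point to each station vs reported:
  NEW: calculated 146.8 vs reported 146.8 → residual 0.0 km
  TON: calculated 287.4 vs reported 253.7 → residual 33.7 km
  YBH: calculated 228.9 vs reported 228.9 → residual 0.0 km
  OCWA: calculated 215.5 vs reported 215.5 → residual 0.0 km
NEW, YBH, OCWA are mutually consistent (residuals ≈ 0); TON is off by 33.7 km.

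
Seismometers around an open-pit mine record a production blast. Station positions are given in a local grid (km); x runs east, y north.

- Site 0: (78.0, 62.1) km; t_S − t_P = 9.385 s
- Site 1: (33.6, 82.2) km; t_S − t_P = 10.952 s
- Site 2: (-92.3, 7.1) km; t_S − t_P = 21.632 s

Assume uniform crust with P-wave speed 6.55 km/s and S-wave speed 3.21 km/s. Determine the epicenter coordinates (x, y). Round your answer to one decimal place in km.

(43.7, 14.0)

Distance from S−P lag: d = Δt · v_P v_S / (v_P − v_S) = Δt · (6.55·3.21)/(6.55−3.21) ≈ 6.2951·Δt.
So d_Site 0 = 59.08, d_Site 1 = 68.94, d_Site 2 = 136.17 km.
Circle about each station: (x − 78.0)² + (y − 62.1)² = 59.08²; (x − 33.6)² + (y − 82.2)² = 68.94²; (x + 92.3)² + (y − 7.1)² = 136.17².
Subtracting the Site 0 equation from the Site 1 and Site 2 equations removes the quadratic terms:
-88.8 x + 40.2 y = -3316.89
-340.6 x − 110.0 y = -16422.53
Solving the 2×2 system: x ≈ 43.7, y ≈ 14.0 km.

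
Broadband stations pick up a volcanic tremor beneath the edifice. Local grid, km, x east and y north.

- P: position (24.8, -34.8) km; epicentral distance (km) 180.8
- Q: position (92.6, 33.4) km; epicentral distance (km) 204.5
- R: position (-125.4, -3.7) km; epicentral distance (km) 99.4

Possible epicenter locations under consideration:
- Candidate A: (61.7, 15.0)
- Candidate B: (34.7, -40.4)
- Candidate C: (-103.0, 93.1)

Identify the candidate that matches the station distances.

Candidate C

For each candidate, compare |candidate − station| to the reported distance:
Candidate A: residuals P 118.8, Q 168.5, R 88.6 → max 168.5 km
Candidate B: residuals P 169.4, Q 110.7, R 64.9 → max 169.4 km
Candidate C: residuals P 0.0, Q 0.0, R 0.0 → max 0.0 km
Only Candidate C has all residuals ≈ 0.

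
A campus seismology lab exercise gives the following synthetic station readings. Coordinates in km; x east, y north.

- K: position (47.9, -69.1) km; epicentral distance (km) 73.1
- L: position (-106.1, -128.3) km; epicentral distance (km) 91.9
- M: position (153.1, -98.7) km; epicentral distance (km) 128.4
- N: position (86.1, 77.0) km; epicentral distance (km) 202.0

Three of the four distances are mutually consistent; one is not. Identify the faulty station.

M

Solve using three stations at a time. Using K, L, N (subtract circle equations pairwise → linear system) gives (x, y) ≈ (-20.6, -94.5).
Distances from that point to each station vs reported:
  K: calculated 73.1 vs reported 73.1 → residual 0.0 km
  L: calculated 91.9 vs reported 91.9 → residual 0.0 km
  M: calculated 173.8 vs reported 128.4 → residual 45.4 km
  N: calculated 202.0 vs reported 202.0 → residual 0.0 km
K, L, N are mutually consistent (residuals ≈ 0); M is off by 45.4 km.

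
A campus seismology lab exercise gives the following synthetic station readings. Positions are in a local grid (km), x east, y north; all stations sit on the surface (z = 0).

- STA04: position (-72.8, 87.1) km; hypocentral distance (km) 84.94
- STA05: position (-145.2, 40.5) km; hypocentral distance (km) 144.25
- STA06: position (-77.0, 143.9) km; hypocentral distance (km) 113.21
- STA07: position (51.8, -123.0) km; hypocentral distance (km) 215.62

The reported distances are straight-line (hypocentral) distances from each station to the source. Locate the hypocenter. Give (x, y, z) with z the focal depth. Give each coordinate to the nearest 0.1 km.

(-19.3, 70.3, 63.8)

Each station gives a sphere (x−x_i)² + (y−y_i)² + z² = d_i² (stations at z=0).
Subtracting the STA04 sphere from STA05 and STA06: z² cancels, leaving linear equations in x and y:
-144.8 x − 93.2 y = -3756.22
-8.4 x + 113.6 y = 8148.26
Solving: x ≈ -19.308, y ≈ 70.300 km (keep extra digits for the depth step; rounded: -19.3, 70.3).
Then from the STA04 sphere: z² = 84.94² − (x + 72.8)² − (y − 87.1)² with x = -19.308, y = 70.300, so z ≈ 63.806 ≈ 63.8 km.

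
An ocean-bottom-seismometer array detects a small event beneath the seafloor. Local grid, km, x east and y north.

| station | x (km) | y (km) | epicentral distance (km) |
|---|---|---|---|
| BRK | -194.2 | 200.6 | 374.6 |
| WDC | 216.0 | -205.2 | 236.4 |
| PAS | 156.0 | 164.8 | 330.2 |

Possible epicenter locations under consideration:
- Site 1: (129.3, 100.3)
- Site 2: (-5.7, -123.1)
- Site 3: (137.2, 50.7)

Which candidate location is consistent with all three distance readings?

Site 2

For each candidate, compare |candidate − station| to the reported distance:
Site 1: residuals BRK 35.9, WDC 81.2, PAS 260.4 → max 260.4 km
Site 2: residuals BRK 0.0, WDC 0.0, PAS 0.0 → max 0.0 km
Site 3: residuals BRK 10.9, WDC 31.4, PAS 214.6 → max 214.6 km
Only Site 2 has all residuals ≈ 0.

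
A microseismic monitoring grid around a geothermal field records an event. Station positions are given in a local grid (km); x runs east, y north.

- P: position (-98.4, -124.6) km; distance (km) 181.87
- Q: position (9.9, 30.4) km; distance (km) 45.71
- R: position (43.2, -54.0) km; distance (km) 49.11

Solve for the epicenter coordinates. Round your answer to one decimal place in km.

Circle about each station: (x + 98.4)² + (y + 124.6)² = 181.87²; (x − 9.9)² + (y − 30.4)² = 45.71²; (x − 43.2)² + (y + 54.0)² = 49.11².
Subtracting the P equation from the Q and R equations removes the quadratic terms:
216.6 x + 310.0 y = 6801.74
283.2 x + 141.2 y = 10239.42
Solving the 2×2 system: x ≈ 38.7, y ≈ -5.1 km.
Check against P (with the unrounded x, y): √((x + 98.4)²+(y + 124.6)²) = 181.87 ≈ 181.87 km. ✓

x ≈ 38.7 km, y ≈ -5.1 km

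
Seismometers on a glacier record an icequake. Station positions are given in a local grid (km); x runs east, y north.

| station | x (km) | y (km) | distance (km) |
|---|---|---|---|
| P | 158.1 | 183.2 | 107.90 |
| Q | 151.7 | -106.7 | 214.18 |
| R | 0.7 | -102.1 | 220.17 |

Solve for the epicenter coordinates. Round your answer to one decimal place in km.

x ≈ 91.0 km, y ≈ 98.7 km

Circle about each station: (x − 158.1)² + (y − 183.2)² = 107.90²; (x − 151.7)² + (y + 106.7)² = 214.18²; (x − 0.7)² + (y + 102.1)² = 220.17².
Subtracting the P equation from the Q and R equations removes the quadratic terms:
-12.8 x − 579.8 y = -58390.73
-314.8 x − 570.6 y = -84965.37
Solving the 2×2 system: x ≈ 91.0, y ≈ 98.7 km.
Check against P (with the unrounded x, y): √((x − 158.1)²+(y − 183.2)²) = 107.90 ≈ 107.90 km. ✓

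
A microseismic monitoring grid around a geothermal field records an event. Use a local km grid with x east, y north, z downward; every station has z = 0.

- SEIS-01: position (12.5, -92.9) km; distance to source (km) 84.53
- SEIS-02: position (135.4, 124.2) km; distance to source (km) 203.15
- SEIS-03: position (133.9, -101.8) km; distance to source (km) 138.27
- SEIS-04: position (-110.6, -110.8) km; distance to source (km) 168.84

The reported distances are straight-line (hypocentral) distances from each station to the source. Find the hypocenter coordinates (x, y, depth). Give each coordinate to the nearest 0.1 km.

Each station gives a sphere (x−x_i)² + (y−y_i)² + z² = d_i² (stations at z=0).
Subtracting the SEIS-01 sphere from SEIS-02 and SEIS-03: z² cancels, leaving linear equations in x and y:
245.8 x + 434.2 y = -9152.46
242.8 x − 17.8 y = 7532.52
Solving: x ≈ 28.304, y ≈ -37.102 km (keep extra digits for the depth step; rounded: 28.3, -37.1).
Then from the SEIS-01 sphere: z² = 84.53² − (x − 12.5)² − (y + 92.9)² with x = 28.304, y = -37.102, so z ≈ 61.499 ≈ 61.5 km.

x ≈ 28.3 km, y ≈ -37.1 km, depth ≈ 61.5 km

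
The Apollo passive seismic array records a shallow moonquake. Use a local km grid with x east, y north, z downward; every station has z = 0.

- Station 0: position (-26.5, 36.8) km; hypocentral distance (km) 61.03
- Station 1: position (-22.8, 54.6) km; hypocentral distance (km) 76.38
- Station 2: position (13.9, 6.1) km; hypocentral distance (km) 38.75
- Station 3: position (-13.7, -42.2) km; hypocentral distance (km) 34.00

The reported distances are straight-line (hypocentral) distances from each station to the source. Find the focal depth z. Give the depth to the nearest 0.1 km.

Each station gives a sphere (x−x_i)² + (y−y_i)² + z² = d_i² (stations at z=0).
Subtracting the Station 0 sphere from Station 1 and Station 2: z² cancels, leaving linear equations in x and y:
7.4 x + 35.6 y = -664.73
80.8 x − 61.4 y = 397.03
Solving: x ≈ -8.010, y ≈ -17.007 km (keep extra digits for the depth step; rounded: -8.0, -17.0).
Then from the Station 0 sphere: z² = 61.03² − (x + 26.5)² − (y − 36.8)² with x = -8.010, y = -17.007, so z ≈ 22.081 ≈ 22.1 km.

z ≈ 22.1 km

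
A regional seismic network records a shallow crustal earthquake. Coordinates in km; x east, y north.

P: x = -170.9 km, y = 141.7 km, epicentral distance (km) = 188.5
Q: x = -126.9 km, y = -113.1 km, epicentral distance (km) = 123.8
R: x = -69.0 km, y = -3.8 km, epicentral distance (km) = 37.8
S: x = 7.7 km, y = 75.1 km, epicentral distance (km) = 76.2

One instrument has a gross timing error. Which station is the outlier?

Solve using three stations at a time. Using P, R, S (subtract circle equations pairwise → linear system) gives (x, y) ≈ (-34.5, 11.6).
Distances from that point to each station vs reported:
  P: calculated 188.5 vs reported 188.5 → residual 0.0 km
  Q: calculated 155.2 vs reported 123.8 → residual 31.4 km
  R: calculated 37.8 vs reported 37.8 → residual 0.0 km
  S: calculated 76.2 vs reported 76.2 → residual 0.0 km
P, R, S are mutually consistent (residuals ≈ 0); Q is off by 31.4 km.

Q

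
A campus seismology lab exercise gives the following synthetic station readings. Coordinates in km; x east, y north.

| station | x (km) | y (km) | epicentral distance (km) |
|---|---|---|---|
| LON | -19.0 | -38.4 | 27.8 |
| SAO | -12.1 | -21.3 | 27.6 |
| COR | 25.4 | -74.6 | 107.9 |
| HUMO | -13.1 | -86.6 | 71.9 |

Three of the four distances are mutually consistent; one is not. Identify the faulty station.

COR

Solve using three stations at a time. Using LON, SAO, HUMO (subtract circle equations pairwise → linear system) gives (x, y) ≈ (-39.7, -19.8).
Distances from that point to each station vs reported:
  LON: calculated 27.8 vs reported 27.8 → residual 0.0 km
  SAO: calculated 27.6 vs reported 27.6 → residual 0.0 km
  COR: calculated 85.1 vs reported 107.9 → residual 22.8 km
  HUMO: calculated 71.9 vs reported 71.9 → residual 0.0 km
LON, SAO, HUMO are mutually consistent (residuals ≈ 0); COR is off by 22.8 km.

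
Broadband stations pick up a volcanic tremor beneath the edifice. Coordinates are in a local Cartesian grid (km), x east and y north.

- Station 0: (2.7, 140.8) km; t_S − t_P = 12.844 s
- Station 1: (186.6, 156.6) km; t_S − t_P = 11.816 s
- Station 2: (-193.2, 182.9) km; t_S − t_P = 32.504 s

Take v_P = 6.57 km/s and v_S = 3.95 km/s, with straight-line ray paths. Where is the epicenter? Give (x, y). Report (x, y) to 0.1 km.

x ≈ 108.2 km, y ≈ 69.7 km

Distance from S−P lag: d = Δt · v_P v_S / (v_P − v_S) = Δt · (6.57·3.95)/(6.57−3.95) ≈ 9.9052·Δt.
So d_Station 0 = 127.22, d_Station 1 = 117.04, d_Station 2 = 321.96 km.
Circle about each station: (x − 2.7)² + (y − 140.8)² = 127.22²; (x − 186.6)² + (y − 156.6)² = 117.04²; (x + 193.2)² + (y − 182.9)² = 321.96².
Subtracting the Station 0 equation from the Station 1 and Station 2 equations removes the quadratic terms:
367.8 x + 31.6 y = 41997.76
-391.8 x + 84.2 y = -36526.59
Solving the 2×2 system: x ≈ 108.2, y ≈ 69.7 km.
Check against Station 0 (with the unrounded x, y): √((x − 2.7)²+(y − 140.8)²) = 127.24 ≈ 127.22 km. ✓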